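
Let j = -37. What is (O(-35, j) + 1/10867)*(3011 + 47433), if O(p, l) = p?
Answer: -19186072736/10867 ≈ -1.7655e+6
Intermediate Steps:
(O(-35, j) + 1/10867)*(3011 + 47433) = (-35 + 1/10867)*(3011 + 47433) = (-35 + 1/10867)*50444 = -380344/10867*50444 = -19186072736/10867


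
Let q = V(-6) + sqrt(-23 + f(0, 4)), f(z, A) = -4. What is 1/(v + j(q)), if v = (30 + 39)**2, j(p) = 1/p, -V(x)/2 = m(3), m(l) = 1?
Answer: 147589/702661708 + 3*I*sqrt(3)/702661708 ≈ 0.00021004 + 7.395e-9*I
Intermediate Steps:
V(x) = -2 (V(x) = -2*1 = -2)
q = -2 + 3*I*sqrt(3) (q = -2 + sqrt(-23 - 4) = -2 + sqrt(-27) = -2 + 3*I*sqrt(3) ≈ -2.0 + 5.1962*I)
v = 4761 (v = 69**2 = 4761)
1/(v + j(q)) = 1/(4761 + 1/(-2 + 3*I*sqrt(3)))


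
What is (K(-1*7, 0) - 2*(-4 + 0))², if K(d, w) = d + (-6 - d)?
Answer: 4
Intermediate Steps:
K(d, w) = -6
(K(-1*7, 0) - 2*(-4 + 0))² = (-6 - 2*(-4 + 0))² = (-6 - 2*(-4))² = (-6 + 8)² = 2² = 4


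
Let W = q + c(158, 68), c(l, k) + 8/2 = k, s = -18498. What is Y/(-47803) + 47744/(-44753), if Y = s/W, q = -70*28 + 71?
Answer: -4166037079394/3904272977675 ≈ -1.0670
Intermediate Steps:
q = -1889 (q = -1960 + 71 = -1889)
c(l, k) = -4 + k
W = -1825 (W = -1889 + (-4 + 68) = -1889 + 64 = -1825)
Y = 18498/1825 (Y = -18498/(-1825) = -18498*(-1/1825) = 18498/1825 ≈ 10.136)
Y/(-47803) + 47744/(-44753) = (18498/1825)/(-47803) + 47744/(-44753) = (18498/1825)*(-1/47803) + 47744*(-1/44753) = -18498/87240475 - 47744/44753 = -4166037079394/3904272977675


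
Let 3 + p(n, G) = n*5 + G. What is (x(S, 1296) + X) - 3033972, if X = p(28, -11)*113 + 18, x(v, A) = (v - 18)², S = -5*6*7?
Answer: -2967732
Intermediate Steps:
S = -210 (S = -30*7 = -210)
p(n, G) = -3 + G + 5*n (p(n, G) = -3 + (n*5 + G) = -3 + (5*n + G) = -3 + (G + 5*n) = -3 + G + 5*n)
x(v, A) = (-18 + v)²
X = 14256 (X = (-3 - 11 + 5*28)*113 + 18 = (-3 - 11 + 140)*113 + 18 = 126*113 + 18 = 14238 + 18 = 14256)
(x(S, 1296) + X) - 3033972 = ((-18 - 210)² + 14256) - 3033972 = ((-228)² + 14256) - 3033972 = (51984 + 14256) - 3033972 = 66240 - 3033972 = -2967732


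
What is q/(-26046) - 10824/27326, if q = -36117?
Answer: 39167291/39540722 ≈ 0.99056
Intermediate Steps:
q/(-26046) - 10824/27326 = -36117/(-26046) - 10824/27326 = -36117*(-1/26046) - 10824*1/27326 = 4013/2894 - 5412/13663 = 39167291/39540722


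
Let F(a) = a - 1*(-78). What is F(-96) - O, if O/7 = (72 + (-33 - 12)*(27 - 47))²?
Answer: -6613506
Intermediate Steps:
F(a) = 78 + a (F(a) = a + 78 = 78 + a)
O = 6613488 (O = 7*(72 + (-33 - 12)*(27 - 47))² = 7*(72 - 45*(-20))² = 7*(72 + 900)² = 7*972² = 7*944784 = 6613488)
F(-96) - O = (78 - 96) - 1*6613488 = -18 - 6613488 = -6613506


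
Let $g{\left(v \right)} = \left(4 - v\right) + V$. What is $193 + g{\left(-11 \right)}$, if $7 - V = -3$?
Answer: $218$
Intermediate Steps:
$V = 10$ ($V = 7 - -3 = 7 + 3 = 10$)
$g{\left(v \right)} = 14 - v$ ($g{\left(v \right)} = \left(4 - v\right) + 10 = 14 - v$)
$193 + g{\left(-11 \right)} = 193 + \left(14 - -11\right) = 193 + \left(14 + 11\right) = 193 + 25 = 218$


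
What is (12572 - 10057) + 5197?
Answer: 7712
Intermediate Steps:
(12572 - 10057) + 5197 = 2515 + 5197 = 7712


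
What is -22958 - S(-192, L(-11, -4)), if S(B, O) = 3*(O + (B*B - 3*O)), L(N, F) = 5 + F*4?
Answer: -133616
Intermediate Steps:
L(N, F) = 5 + 4*F
S(B, O) = -6*O + 3*B**2 (S(B, O) = 3*(O + (B**2 - 3*O)) = 3*(B**2 - 2*O) = -6*O + 3*B**2)
-22958 - S(-192, L(-11, -4)) = -22958 - (-6*(5 + 4*(-4)) + 3*(-192)**2) = -22958 - (-6*(5 - 16) + 3*36864) = -22958 - (-6*(-11) + 110592) = -22958 - (66 + 110592) = -22958 - 1*110658 = -22958 - 110658 = -133616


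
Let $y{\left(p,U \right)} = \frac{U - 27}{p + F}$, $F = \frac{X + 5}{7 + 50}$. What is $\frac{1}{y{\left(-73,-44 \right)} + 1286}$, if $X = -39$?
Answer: $\frac{4195}{5398817} \approx 0.00077702$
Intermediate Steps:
$F = - \frac{34}{57}$ ($F = \frac{-39 + 5}{7 + 50} = - \frac{34}{57} \approx -0.59649$)
$y{\left(p,U \right)} = \frac{-27 + U}{- \frac{34}{57} + p}$ ($y{\left(p,U \right)} = \frac{U - 27}{p - \frac{34}{57}} = \frac{-27 + U}{- \frac{34}{57} + p}$)
$\frac{1}{y{\left(-73,-44 \right)} + 1286} = \frac{1}{\frac{57 \left(-27 - 44\right)}{-34 + 57 \left(-73\right)} + 1286} = \frac{1}{57 \frac{1}{-34 - 4161} \left(-71\right) + 1286} = \frac{1}{57 \frac{1}{-4195} \left(-71\right) + 1286} = \frac{1}{57 \left(- \frac{1}{4195}\right) \left(-71\right) + 1286} = \frac{1}{\frac{4047}{4195} + 1286} = \frac{1}{\frac{5398817}{4195}} = \frac{4195}{5398817}$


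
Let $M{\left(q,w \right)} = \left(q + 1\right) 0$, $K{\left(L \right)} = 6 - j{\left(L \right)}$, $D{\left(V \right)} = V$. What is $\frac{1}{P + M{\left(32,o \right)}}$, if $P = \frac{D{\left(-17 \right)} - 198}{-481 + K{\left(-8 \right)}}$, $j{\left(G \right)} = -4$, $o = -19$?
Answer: $\frac{471}{215} \approx 2.1907$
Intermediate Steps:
$K{\left(L \right)} = 10$ ($K{\left(L \right)} = 6 - -4 = 6 + 4 = 10$)
$M{\left(q,w \right)} = 0$ ($M{\left(q,w \right)} = \left(1 + q\right) 0 = 0$)
$P = \frac{215}{471}$ ($P = \frac{-17 - 198}{-481 + 10} = - \frac{215}{-471} = \left(-215\right) \left(- \frac{1}{471}\right) = \frac{215}{471} \approx 0.45648$)
$\frac{1}{P + M{\left(32,o \right)}} = \frac{1}{\frac{215}{471} + 0} = \frac{1}{\frac{215}{471}} = \frac{471}{215}$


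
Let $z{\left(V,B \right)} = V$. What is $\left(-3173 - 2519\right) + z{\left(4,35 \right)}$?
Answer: $-5688$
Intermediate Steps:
$\left(-3173 - 2519\right) + z{\left(4,35 \right)} = \left(-3173 - 2519\right) + 4 = -5692 + 4 = -5688$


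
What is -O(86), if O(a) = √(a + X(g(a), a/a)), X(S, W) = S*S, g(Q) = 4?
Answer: -√102 ≈ -10.100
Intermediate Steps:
X(S, W) = S²
O(a) = √(16 + a) (O(a) = √(a + 4²) = √(a + 16) = √(16 + a))
-O(86) = -√(16 + 86) = -√102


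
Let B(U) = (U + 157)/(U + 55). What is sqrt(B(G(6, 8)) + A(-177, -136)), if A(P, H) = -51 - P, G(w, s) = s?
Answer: sqrt(56721)/21 ≈ 11.341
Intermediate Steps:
B(U) = (157 + U)/(55 + U)
sqrt(B(G(6, 8)) + A(-177, -136)) = sqrt((157 + 8)/(55 + 8) + (-51 - 1*(-177))) = sqrt(165/63 + (-51 + 177)) = sqrt((1/63)*165 + 126) = sqrt(55/21 + 126) = sqrt(2701/21) = sqrt(56721)/21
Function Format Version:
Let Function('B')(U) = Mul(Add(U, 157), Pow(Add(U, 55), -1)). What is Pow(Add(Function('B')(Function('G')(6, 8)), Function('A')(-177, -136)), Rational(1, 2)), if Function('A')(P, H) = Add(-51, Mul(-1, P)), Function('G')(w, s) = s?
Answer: Mul(Rational(1, 21), Pow(56721, Rational(1, 2))) ≈ 11.341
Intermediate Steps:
Function('B')(U) = Mul(Pow(Add(55, U), -1), Add(157, U)) (Function('B')(U) = Mul(Add(157, U), Pow(Add(55, U), -1)) = Mul(Pow(Add(55, U), -1), Add(157, U)))
Pow(Add(Function('B')(Function('G')(6, 8)), Function('A')(-177, -136)), Rational(1, 2)) = Pow(Add(Mul(Pow(Add(55, 8), -1), Add(157, 8)), Add(-51, Mul(-1, -177))), Rational(1, 2)) = Pow(Add(Mul(Pow(63, -1), 165), Add(-51, 177)), Rational(1, 2)) = Pow(Add(Mul(Rational(1, 63), 165), 126), Rational(1, 2)) = Pow(Add(Rational(55, 21), 126), Rational(1, 2)) = Pow(Rational(2701, 21), Rational(1, 2)) = Mul(Rational(1, 21), Pow(56721, Rational(1, 2)))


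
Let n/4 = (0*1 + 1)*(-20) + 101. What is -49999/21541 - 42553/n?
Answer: -932833849/6979284 ≈ -133.66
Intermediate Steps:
n = 324 (n = 4*((0*1 + 1)*(-20) + 101) = 4*((0 + 1)*(-20) + 101) = 4*(1*(-20) + 101) = 4*(-20 + 101) = 4*81 = 324)
-49999/21541 - 42553/n = -49999/21541 - 42553/324 = -932833849/6979284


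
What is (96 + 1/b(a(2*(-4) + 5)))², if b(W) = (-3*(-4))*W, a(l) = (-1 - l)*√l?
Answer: (6912 - I*√3)²/5184 ≈ 9216.0 - 4.6188*I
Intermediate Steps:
a(l) = √l*(-1 - l)
b(W) = 12*W
(96 + 1/b(a(2*(-4) + 5)))² = (96 + 1/(12*(√(2*(-4) + 5)*(-1 - (2*(-4) + 5)))))² = (96 + 1/(12*(√(-8 + 5)*(-1 - (-8 + 5)))))² = (96 + 1/(12*(√(-3)*(-1 - 1*(-3)))))² = (96 + 1/(12*((I*√3)*(-1 + 3))))² = (96 + 1/(12*((I*√3)*2)))² = (96 + 1/(12*(2*I*√3)))² = (96 + 1/(24*I*√3))² = (96 - I*√3/72)²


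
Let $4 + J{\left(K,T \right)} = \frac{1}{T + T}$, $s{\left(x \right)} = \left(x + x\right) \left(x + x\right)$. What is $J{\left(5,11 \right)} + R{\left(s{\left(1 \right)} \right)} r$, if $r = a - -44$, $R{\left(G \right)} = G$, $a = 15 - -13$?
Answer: $\frac{6249}{22} \approx 284.05$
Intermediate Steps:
$a = 28$ ($a = 15 + 13 = 28$)
$s{\left(x \right)} = 4 x^{2}$ ($s{\left(x \right)} = 2 x 2 x = 4 x^{2}$)
$J{\left(K,T \right)} = -4 + \frac{1}{2 T}$ ($J{\left(K,T \right)} = -4 + \frac{1}{T + T} = -4 + \frac{1}{2 T}$)
$r = 72$ ($r = 28 - -44 = 28 + 44 = 72$)
$J{\left(5,11 \right)} + R{\left(s{\left(1 \right)} \right)} r = \left(-4 + \frac{1}{2 \cdot 11}\right) + 4 \cdot 1^{2} \cdot 72 = \left(-4 + \frac{1}{2} \cdot \frac{1}{11}\right) + 4 \cdot 1 \cdot 72 = \left(-4 + \frac{1}{22}\right) + 4 \cdot 72 = - \frac{87}{22} + 288 = \frac{6249}{22}$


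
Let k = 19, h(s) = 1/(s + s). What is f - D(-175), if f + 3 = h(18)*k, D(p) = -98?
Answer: 3439/36 ≈ 95.528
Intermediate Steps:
h(s) = 1/(2*s)
f = -89/36 (f = -3 + ((½)/18)*19 = -3 + ((½)*(1/18))*19 = -3 + (1/36)*19 = -3 + 19/36 = -89/36 ≈ -2.4722)
f - D(-175) = -89/36 - 1*(-98) = -89/36 + 98 = 3439/36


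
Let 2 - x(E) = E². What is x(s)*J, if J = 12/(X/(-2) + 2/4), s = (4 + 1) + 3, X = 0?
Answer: -1488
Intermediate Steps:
s = 8 (s = 5 + 3 = 8)
x(E) = 2 - E²
J = 24 (J = 12/(0/(-2) + 2/4) = 12/(0*(-½) + 2*(¼)) = 12/(0 + ½) = 12/(½) = 12*2 = 24)
x(s)*J = (2 - 1*8²)*24 = (2 - 1*64)*24 = (2 - 64)*24 = -62*24 = -1488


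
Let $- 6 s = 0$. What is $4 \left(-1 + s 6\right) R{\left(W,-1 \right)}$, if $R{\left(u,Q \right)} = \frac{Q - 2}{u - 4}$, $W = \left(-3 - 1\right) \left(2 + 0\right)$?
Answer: $-1$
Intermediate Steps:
$s = 0$ ($s = \left(- \frac{1}{6}\right) 0 = 0$)
$W = -8$ ($W = \left(-4\right) 2 = -8$)
$R{\left(u,Q \right)} = \frac{-2 + Q}{-4 + u}$
$4 \left(-1 + s 6\right) R{\left(W,-1 \right)} = 4 \left(-1 + 0 \cdot 6\right) \frac{-2 - 1}{-4 - 8} = 4 \left(-1 + 0\right) \frac{1}{-12} \left(-3\right) = 4 \left(-1\right) \left(\left(- \frac{1}{12}\right) \left(-3\right)\right) = \left(-4\right) \frac{1}{4} = -1$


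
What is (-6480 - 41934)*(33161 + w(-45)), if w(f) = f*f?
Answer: -1703495004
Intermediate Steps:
w(f) = f**2
(-6480 - 41934)*(33161 + w(-45)) = (-6480 - 41934)*(33161 + (-45)**2) = -48414*(33161 + 2025) = -48414*35186 = -1703495004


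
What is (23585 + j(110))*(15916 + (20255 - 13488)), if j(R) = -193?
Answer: 530600736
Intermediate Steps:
(23585 + j(110))*(15916 + (20255 - 13488)) = (23585 - 193)*(15916 + (20255 - 13488)) = 23392*(15916 + 6767) = 23392*22683 = 530600736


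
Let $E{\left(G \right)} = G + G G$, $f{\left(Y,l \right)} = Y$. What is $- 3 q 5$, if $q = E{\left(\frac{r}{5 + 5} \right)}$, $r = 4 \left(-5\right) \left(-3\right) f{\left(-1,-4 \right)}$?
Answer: $-450$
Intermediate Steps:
$r = -60$ ($r = 4 \left(-5\right) \left(-3\right) \left(-1\right) = \left(-20\right) \left(-3\right) \left(-1\right) = 60 \left(-1\right) = -60$)
$E{\left(G \right)} = G + G^{2}$
$q = 30$ ($q = - \frac{60}{5 + 5} \left(1 - \frac{60}{5 + 5}\right) = - \frac{60}{10} \left(1 - \frac{60}{10}\right) = \left(-60\right) \frac{1}{10} \left(1 - 6\right) = - 6 \left(1 - 6\right) = \left(-6\right) \left(-5\right) = 30$)
$- 3 q 5 = \left(-3\right) 30 \cdot 5 = \left(-90\right) 5 = -450$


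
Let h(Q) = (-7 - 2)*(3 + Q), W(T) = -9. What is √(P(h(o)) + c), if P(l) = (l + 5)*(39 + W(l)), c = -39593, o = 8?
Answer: I*√42413 ≈ 205.94*I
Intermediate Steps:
h(Q) = -27 - 9*Q (h(Q) = -9*(3 + Q) = -27 - 9*Q)
P(l) = 150 + 30*l (P(l) = (l + 5)*(39 - 9) = (5 + l)*30 = 150 + 30*l)
√(P(h(o)) + c) = √((150 + 30*(-27 - 9*8)) - 39593) = √((150 + 30*(-27 - 72)) - 39593) = √((150 + 30*(-99)) - 39593) = √((150 - 2970) - 39593) = √(-2820 - 39593) = √(-42413) = I*√42413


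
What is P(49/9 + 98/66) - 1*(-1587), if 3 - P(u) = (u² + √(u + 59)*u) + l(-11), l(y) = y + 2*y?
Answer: 15436427/9801 - 686*√71797/3267 ≈ 1518.7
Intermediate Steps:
l(y) = 3*y
P(u) = 36 - u² - u*√(59 + u) (P(u) = 3 - ((u² + √(u + 59)*u) + 3*(-11)) = 3 - ((u² + √(59 + u)*u) - 33) = 3 - ((u² + u*√(59 + u)) - 33) = 3 - (-33 + u² + u*√(59 + u)) = 3 + (33 - u² - u*√(59 + u)) = 36 - u² - u*√(59 + u))
P(49/9 + 98/66) - 1*(-1587) = (36 - (49/9 + 98/66)² - (49/9 + 98/66)*√(59 + (49/9 + 98/66))) - 1*(-1587) = (36 - (49*(⅑) + 98*(1/66))² - (49*(⅑) + 98*(1/66))*√(59 + (49*(⅑) + 98*(1/66)))) + 1587 = (36 - (49/9 + 49/33)² - (49/9 + 49/33)*√(59 + (49/9 + 49/33))) + 1587 = (36 - (686/99)² - 1*686/99*√(59 + 686/99)) + 1587 = (36 - 1*470596/9801 - 1*686/99*√(6527/99)) + 1587 = (36 - 470596/9801 - 1*686/99*√71797/33) + 1587 = (36 - 470596/9801 - 686*√71797/3267) + 1587 = (-117760/9801 - 686*√71797/3267) + 1587 = 15436427/9801 - 686*√71797/3267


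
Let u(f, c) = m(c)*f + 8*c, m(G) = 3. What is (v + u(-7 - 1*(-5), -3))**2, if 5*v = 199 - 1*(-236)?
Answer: 3249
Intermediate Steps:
u(f, c) = 3*f + 8*c
v = 87 (v = (199 - 1*(-236))/5 = (199 + 236)/5 = (1/5)*435 = 87)
(v + u(-7 - 1*(-5), -3))**2 = (87 + (3*(-7 - 1*(-5)) + 8*(-3)))**2 = (87 + (3*(-7 + 5) - 24))**2 = (87 + (3*(-2) - 24))**2 = (87 + (-6 - 24))**2 = (87 - 30)**2 = 57**2 = 3249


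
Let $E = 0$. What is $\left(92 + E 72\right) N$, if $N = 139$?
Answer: $12788$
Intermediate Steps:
$\left(92 + E 72\right) N = \left(92 + 0 \cdot 72\right) 139 = \left(92 + 0\right) 139 = 92 \cdot 139 = 12788$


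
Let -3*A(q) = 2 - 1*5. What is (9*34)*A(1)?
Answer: 306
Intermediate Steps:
A(q) = 1 (A(q) = -(2 - 1*5)/3 = -(2 - 5)/3 = -1/3*(-3) = 1)
(9*34)*A(1) = (9*34)*1 = 306*1 = 306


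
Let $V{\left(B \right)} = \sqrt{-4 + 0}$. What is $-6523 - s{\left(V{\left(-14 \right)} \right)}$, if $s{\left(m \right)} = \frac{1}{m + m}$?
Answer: $-6523 + \frac{i}{4} \approx -6523.0 + 0.25 i$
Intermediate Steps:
$V{\left(B \right)} = 2 i$ ($V{\left(B \right)} = \sqrt{-4} = 2 i$)
$s{\left(m \right)} = \frac{1}{2 m}$
$-6523 - s{\left(V{\left(-14 \right)} \right)} = -6523 - \frac{1}{2 \cdot 2 i} = -6523 - \frac{\left(- \frac{1}{2}\right) i}{2} = -6523 - - \frac{i}{4} = -6523 + \frac{i}{4}$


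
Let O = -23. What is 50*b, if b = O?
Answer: -1150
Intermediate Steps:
b = -23
50*b = 50*(-23) = -1150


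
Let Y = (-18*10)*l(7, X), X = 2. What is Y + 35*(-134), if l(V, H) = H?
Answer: -5050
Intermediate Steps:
Y = -360 (Y = -18*10*2 = -180*2 = -360)
Y + 35*(-134) = -360 + 35*(-134) = -360 - 4690 = -5050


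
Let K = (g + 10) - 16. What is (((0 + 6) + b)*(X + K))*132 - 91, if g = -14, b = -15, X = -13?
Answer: 39113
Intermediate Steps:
K = -20 (K = (-14 + 10) - 16 = -4 - 16 = -20)
(((0 + 6) + b)*(X + K))*132 - 91 = (((0 + 6) - 15)*(-13 - 20))*132 - 91 = ((6 - 15)*(-33))*132 - 91 = -9*(-33)*132 - 91 = 297*132 - 91 = 39204 - 91 = 39113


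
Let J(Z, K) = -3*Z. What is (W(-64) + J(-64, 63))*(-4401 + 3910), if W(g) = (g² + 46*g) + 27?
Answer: -673161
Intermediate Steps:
W(g) = 27 + g² + 46*g
(W(-64) + J(-64, 63))*(-4401 + 3910) = ((27 + (-64)² + 46*(-64)) - 3*(-64))*(-4401 + 3910) = ((27 + 4096 - 2944) + 192)*(-491) = (1179 + 192)*(-491) = 1371*(-491) = -673161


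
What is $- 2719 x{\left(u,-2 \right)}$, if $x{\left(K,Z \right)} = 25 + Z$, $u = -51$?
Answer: $-62537$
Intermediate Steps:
$- 2719 x{\left(u,-2 \right)} = - 2719 \left(25 - 2\right) = \left(-2719\right) 23 = -62537$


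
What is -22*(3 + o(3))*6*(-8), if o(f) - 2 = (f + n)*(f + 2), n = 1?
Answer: 26400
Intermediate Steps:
o(f) = 2 + (1 + f)*(2 + f) (o(f) = 2 + (f + 1)*(f + 2) = 2 + (1 + f)*(2 + f))
-22*(3 + o(3))*6*(-8) = -22*(3 + (4 + 3² + 3*3))*6*(-8) = -22*(3 + (4 + 9 + 9))*6*(-8) = -22*(3 + 22)*6*(-8) = -550*6*(-8) = -22*150*(-8) = -3300*(-8) = 26400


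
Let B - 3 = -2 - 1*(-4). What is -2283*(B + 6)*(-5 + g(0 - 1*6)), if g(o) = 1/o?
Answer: 259501/2 ≈ 1.2975e+5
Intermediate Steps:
B = 5 (B = 3 + (-2 - 1*(-4)) = 3 + (-2 + 4) = 3 + 2 = 5)
-2283*(B + 6)*(-5 + g(0 - 1*6)) = -2283*(5 + 6)*(-5 + 1/(0 - 1*6)) = -25113*(-5 + 1/(0 - 6)) = -25113*(-5 + 1/(-6)) = -25113*(-5 - 1/6) = -25113*(-31)/6 = -2283*(-341/6) = 259501/2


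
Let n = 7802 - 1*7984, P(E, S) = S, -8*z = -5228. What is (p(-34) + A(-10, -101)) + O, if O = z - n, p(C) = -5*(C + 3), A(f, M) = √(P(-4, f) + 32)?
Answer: 1981/2 + √22 ≈ 995.19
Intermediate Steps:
z = 1307/2 (z = -⅛*(-5228) = 1307/2 ≈ 653.50)
A(f, M) = √(32 + f) (A(f, M) = √(f + 32) = √(32 + f))
p(C) = -15 - 5*C (p(C) = -5*(3 + C) = -15 - 5*C)
n = -182 (n = 7802 - 7984 = -182)
O = 1671/2 (O = 1307/2 - 1*(-182) = 1307/2 + 182 = 1671/2 ≈ 835.50)
(p(-34) + A(-10, -101)) + O = ((-15 - 5*(-34)) + √(32 - 10)) + 1671/2 = ((-15 + 170) + √22) + 1671/2 = (155 + √22) + 1671/2 = 1981/2 + √22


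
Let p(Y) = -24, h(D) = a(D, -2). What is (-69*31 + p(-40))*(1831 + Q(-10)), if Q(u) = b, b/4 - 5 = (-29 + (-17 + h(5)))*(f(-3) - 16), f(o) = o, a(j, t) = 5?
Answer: -10743621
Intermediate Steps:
h(D) = 5
b = 3136 (b = 20 + 4*((-29 + (-17 + 5))*(-3 - 16)) = 20 + 4*((-29 - 12)*(-19)) = 20 + 4*(-41*(-19)) = 20 + 4*779 = 20 + 3116 = 3136)
Q(u) = 3136
(-69*31 + p(-40))*(1831 + Q(-10)) = (-69*31 - 24)*(1831 + 3136) = (-2139 - 24)*4967 = -2163*4967 = -10743621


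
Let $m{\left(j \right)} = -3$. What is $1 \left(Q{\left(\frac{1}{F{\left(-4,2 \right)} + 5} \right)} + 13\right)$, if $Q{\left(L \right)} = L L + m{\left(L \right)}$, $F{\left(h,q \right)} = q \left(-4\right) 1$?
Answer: $\frac{91}{9} \approx 10.111$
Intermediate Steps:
$F{\left(h,q \right)} = - 4 q$ ($F{\left(h,q \right)} = - 4 q 1 = - 4 q$)
$Q{\left(L \right)} = -3 + L^{2}$ ($Q{\left(L \right)} = L L - 3 = L^{2} - 3 = -3 + L^{2}$)
$1 \left(Q{\left(\frac{1}{F{\left(-4,2 \right)} + 5} \right)} + 13\right) = 1 \left(\left(-3 + \left(\frac{1}{\left(-4\right) 2 + 5}\right)^{2}\right) + 13\right) = 1 \left(\left(-3 + \left(\frac{1}{-8 + 5}\right)^{2}\right) + 13\right) = 1 \left(\left(-3 + \left(\frac{1}{-3}\right)^{2}\right) + 13\right) = 1 \left(\left(-3 + \left(- \frac{1}{3}\right)^{2}\right) + 13\right) = 1 \left(\left(-3 + \frac{1}{9}\right) + 13\right) = 1 \left(- \frac{26}{9} + 13\right) = 1 \cdot \frac{91}{9} = \frac{91}{9}$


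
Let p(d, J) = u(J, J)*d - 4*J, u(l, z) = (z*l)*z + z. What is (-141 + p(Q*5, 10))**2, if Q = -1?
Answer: 27363361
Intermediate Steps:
u(l, z) = z + l*z**2 (u(l, z) = (l*z)*z + z = l*z**2 + z = z + l*z**2)
p(d, J) = -4*J + J*d*(1 + J**2) (p(d, J) = (J*(1 + J*J))*d - 4*J = (J*(1 + J**2))*d - 4*J = J*d*(1 + J**2) - 4*J = -4*J + J*d*(1 + J**2))
(-141 + p(Q*5, 10))**2 = (-141 + 10*(-4 + (-1*5)*(1 + 10**2)))**2 = (-141 + 10*(-4 - 5*(1 + 100)))**2 = (-141 + 10*(-4 - 5*101))**2 = (-141 + 10*(-4 - 505))**2 = (-141 + 10*(-509))**2 = (-141 - 5090)**2 = (-5231)**2 = 27363361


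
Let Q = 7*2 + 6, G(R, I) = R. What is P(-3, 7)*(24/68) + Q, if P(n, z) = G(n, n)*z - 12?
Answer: 142/17 ≈ 8.3529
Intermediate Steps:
Q = 20 (Q = 14 + 6 = 20)
P(n, z) = -12 + n*z (P(n, z) = n*z - 12 = -12 + n*z)
P(-3, 7)*(24/68) + Q = (-12 - 3*7)*(24/68) + 20 = (-12 - 21)*(24*(1/68)) + 20 = -33*6/17 + 20 = -198/17 + 20 = 142/17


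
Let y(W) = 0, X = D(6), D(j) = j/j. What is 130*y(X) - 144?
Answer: -144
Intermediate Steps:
D(j) = 1
X = 1
130*y(X) - 144 = 130*0 - 144 = 0 - 144 = -144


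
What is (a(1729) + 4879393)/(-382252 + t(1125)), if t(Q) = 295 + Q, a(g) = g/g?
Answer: -2439697/190416 ≈ -12.812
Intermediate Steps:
a(g) = 1
(a(1729) + 4879393)/(-382252 + t(1125)) = (1 + 4879393)/(-382252 + (295 + 1125)) = 4879394/(-382252 + 1420) = 4879394/(-380832) = 4879394*(-1/380832) = -2439697/190416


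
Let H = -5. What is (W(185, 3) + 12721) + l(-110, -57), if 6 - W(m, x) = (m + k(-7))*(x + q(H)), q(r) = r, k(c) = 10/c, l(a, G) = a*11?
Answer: 83189/7 ≈ 11884.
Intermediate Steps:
l(a, G) = 11*a
W(m, x) = 6 - (-5 + x)*(-10/7 + m) (W(m, x) = 6 - (m + 10/(-7))*(x - 5) = 6 - (m + 10*(-1/7))*(-5 + x) = 6 - (m - 10/7)*(-5 + x) = 6 - (-10/7 + m)*(-5 + x) = 6 - (-5 + x)*(-10/7 + m))
(W(185, 3) + 12721) + l(-110, -57) = ((-8/7 + 5*185 + (10/7)*3 - 1*185*3) + 12721) + 11*(-110) = ((-8/7 + 925 + 30/7 - 555) + 12721) - 1210 = (2612/7 + 12721) - 1210 = 91659/7 - 1210 = 83189/7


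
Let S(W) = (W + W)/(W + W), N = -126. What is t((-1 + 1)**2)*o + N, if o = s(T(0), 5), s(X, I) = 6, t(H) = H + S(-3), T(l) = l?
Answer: -120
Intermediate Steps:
S(W) = 1 (S(W) = (2*W)/((2*W)) = (2*W)*(1/(2*W)) = 1)
t(H) = 1 + H (t(H) = H + 1 = 1 + H)
o = 6
t((-1 + 1)**2)*o + N = (1 + (-1 + 1)**2)*6 - 126 = (1 + 0**2)*6 - 126 = (1 + 0)*6 - 126 = 1*6 - 126 = 6 - 126 = -120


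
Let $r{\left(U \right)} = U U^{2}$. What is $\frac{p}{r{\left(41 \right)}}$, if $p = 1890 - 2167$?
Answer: $- \frac{277}{68921} \approx -0.0040191$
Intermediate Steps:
$r{\left(U \right)} = U^{3}$
$p = -277$ ($p = 1890 - 2167 = -277$)
$\frac{p}{r{\left(41 \right)}} = - \frac{277}{41^{3}} = - \frac{277}{68921}$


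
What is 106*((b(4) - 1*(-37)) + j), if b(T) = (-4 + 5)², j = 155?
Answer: 20458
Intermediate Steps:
b(T) = 1 (b(T) = 1² = 1)
106*((b(4) - 1*(-37)) + j) = 106*((1 - 1*(-37)) + 155) = 106*((1 + 37) + 155) = 106*(38 + 155) = 106*193 = 20458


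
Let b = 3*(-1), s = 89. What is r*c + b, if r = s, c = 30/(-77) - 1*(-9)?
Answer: 58776/77 ≈ 763.32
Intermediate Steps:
c = 663/77 (c = 30*(-1/77) + 9 = -30/77 + 9 = 663/77 ≈ 8.6104)
r = 89
b = -3
r*c + b = 89*(663/77) - 3 = 59007/77 - 3 = 58776/77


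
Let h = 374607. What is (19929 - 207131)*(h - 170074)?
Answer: -38288986666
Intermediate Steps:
(19929 - 207131)*(h - 170074) = (19929 - 207131)*(374607 - 170074) = -187202*204533 = -38288986666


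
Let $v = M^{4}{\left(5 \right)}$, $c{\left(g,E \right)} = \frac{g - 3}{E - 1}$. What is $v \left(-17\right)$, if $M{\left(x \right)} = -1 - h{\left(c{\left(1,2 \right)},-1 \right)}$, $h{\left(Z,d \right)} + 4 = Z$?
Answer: $-10625$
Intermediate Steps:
$c{\left(g,E \right)} = \frac{-3 + g}{-1 + E}$
$h{\left(Z,d \right)} = -4 + Z$
$M{\left(x \right)} = 5$ ($M{\left(x \right)} = -1 - \left(-4 + \frac{-3 + 1}{-1 + 2}\right) = -1 - \left(-4 + 1^{-1} \left(-2\right)\right) = -1 - \left(-4 + 1 \left(-2\right)\right) = -1 - \left(-4 - 2\right) = -1 - -6 = -1 + 6 = 5$)
$v = 625$ ($v = 5^{4} = 625$)
$v \left(-17\right) = 625 \left(-17\right) = -10625$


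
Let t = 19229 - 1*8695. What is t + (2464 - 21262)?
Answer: -8264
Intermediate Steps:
t = 10534 (t = 19229 - 8695 = 10534)
t + (2464 - 21262) = 10534 + (2464 - 21262) = 10534 - 18798 = -8264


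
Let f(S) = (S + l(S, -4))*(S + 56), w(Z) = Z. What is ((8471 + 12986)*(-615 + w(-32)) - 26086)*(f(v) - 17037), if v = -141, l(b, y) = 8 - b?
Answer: 246421589505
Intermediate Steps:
f(S) = 448 + 8*S (f(S) = (S + (8 - S))*(S + 56) = 8*(56 + S) = 448 + 8*S)
((8471 + 12986)*(-615 + w(-32)) - 26086)*(f(v) - 17037) = ((8471 + 12986)*(-615 - 32) - 26086)*((448 + 8*(-141)) - 17037) = (21457*(-647) - 26086)*((448 - 1128) - 17037) = (-13882679 - 26086)*(-680 - 17037) = -13908765*(-17717) = 246421589505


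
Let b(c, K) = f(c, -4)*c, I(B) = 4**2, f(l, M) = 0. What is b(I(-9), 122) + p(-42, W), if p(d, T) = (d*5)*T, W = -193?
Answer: 40530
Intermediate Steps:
p(d, T) = 5*T*d (p(d, T) = (5*d)*T = 5*T*d)
I(B) = 16
b(c, K) = 0 (b(c, K) = 0*c = 0)
b(I(-9), 122) + p(-42, W) = 0 + 5*(-193)*(-42) = 0 + 40530 = 40530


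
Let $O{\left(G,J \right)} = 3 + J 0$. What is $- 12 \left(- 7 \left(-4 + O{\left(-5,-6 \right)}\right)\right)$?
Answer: $-84$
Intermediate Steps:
$O{\left(G,J \right)} = 3$ ($O{\left(G,J \right)} = 3 + 0 = 3$)
$- 12 \left(- 7 \left(-4 + O{\left(-5,-6 \right)}\right)\right) = - 12 \left(- 7 \left(-4 + 3\right)\right) = - 12 \left(\left(-7\right) \left(-1\right)\right) = \left(-12\right) 7 = -84$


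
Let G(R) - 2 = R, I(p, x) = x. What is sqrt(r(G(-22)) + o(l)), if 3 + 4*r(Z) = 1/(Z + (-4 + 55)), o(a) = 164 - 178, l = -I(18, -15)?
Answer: I*sqrt(14167)/31 ≈ 3.8395*I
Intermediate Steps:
G(R) = 2 + R
l = 15 (l = -1*(-15) = 15)
o(a) = -14
r(Z) = -3/4 + 1/(4*(51 + Z)) (r(Z) = -3/4 + 1/(4*(Z + (-4 + 55))) = -3/4 + 1/(4*(Z + 51)) = -3/4 + 1/(4*(51 + Z)))
sqrt(r(G(-22)) + o(l)) = sqrt((-152 - 3*(2 - 22))/(4*(51 + (2 - 22))) - 14) = sqrt((-152 - 3*(-20))/(4*(51 - 20)) - 14) = sqrt((1/4)*(-152 + 60)/31 - 14) = sqrt((1/4)*(1/31)*(-92) - 14) = sqrt(-23/31 - 14) = sqrt(-457/31) = I*sqrt(14167)/31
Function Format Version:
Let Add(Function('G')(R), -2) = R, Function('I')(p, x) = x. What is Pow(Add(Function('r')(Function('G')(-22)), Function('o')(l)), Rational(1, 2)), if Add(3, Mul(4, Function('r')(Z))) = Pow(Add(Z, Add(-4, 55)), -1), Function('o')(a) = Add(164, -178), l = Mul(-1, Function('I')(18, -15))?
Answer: Mul(Rational(1, 31), I, Pow(14167, Rational(1, 2))) ≈ Mul(3.8395, I)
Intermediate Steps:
Function('G')(R) = Add(2, R)
l = 15 (l = Mul(-1, -15) = 15)
Function('o')(a) = -14
Function('r')(Z) = Add(Rational(-3, 4), Mul(Rational(1, 4), Pow(Add(51, Z), -1))) (Function('r')(Z) = Add(Rational(-3, 4), Mul(Rational(1, 4), Pow(Add(Z, Add(-4, 55)), -1))) = Add(Rational(-3, 4), Mul(Rational(1, 4), Pow(Add(Z, 51), -1))) = Add(Rational(-3, 4), Mul(Rational(1, 4), Pow(Add(51, Z), -1))))
Pow(Add(Function('r')(Function('G')(-22)), Function('o')(l)), Rational(1, 2)) = Pow(Add(Mul(Rational(1, 4), Pow(Add(51, Add(2, -22)), -1), Add(-152, Mul(-3, Add(2, -22)))), -14), Rational(1, 2)) = Pow(Add(Mul(Rational(1, 4), Pow(Add(51, -20), -1), Add(-152, Mul(-3, -20))), -14), Rational(1, 2)) = Pow(Add(Mul(Rational(1, 4), Pow(31, -1), Add(-152, 60)), -14), Rational(1, 2)) = Pow(Add(Mul(Rational(1, 4), Rational(1, 31), -92), -14), Rational(1, 2)) = Pow(Add(Rational(-23, 31), -14), Rational(1, 2)) = Pow(Rational(-457, 31), Rational(1, 2)) = Mul(Rational(1, 31), I, Pow(14167, Rational(1, 2)))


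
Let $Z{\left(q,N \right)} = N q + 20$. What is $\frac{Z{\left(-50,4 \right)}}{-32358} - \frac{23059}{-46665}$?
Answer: $\frac{125757137}{251664345} \approx 0.4997$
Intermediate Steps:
$Z{\left(q,N \right)} = 20 + N q$
$\frac{Z{\left(-50,4 \right)}}{-32358} - \frac{23059}{-46665} = \frac{20 + 4 \left(-50\right)}{-32358} - \frac{23059}{-46665} = \left(20 - 200\right) \left(- \frac{1}{32358}\right) - - \frac{23059}{46665} = \left(-180\right) \left(- \frac{1}{32358}\right) + \frac{23059}{46665} = \frac{30}{5393} + \frac{23059}{46665} = \frac{125757137}{251664345}$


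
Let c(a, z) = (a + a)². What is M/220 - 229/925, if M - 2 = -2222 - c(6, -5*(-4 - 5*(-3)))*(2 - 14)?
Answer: -25274/10175 ≈ -2.4839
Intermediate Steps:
c(a, z) = 4*a² (c(a, z) = (2*a)² = 4*a²)
M = -492 (M = 2 + (-2222 - 4*6²*(2 - 14)) = 2 + (-2222 - 4*36*(-12)) = 2 + (-2222 - 144*(-12)) = 2 + (-2222 - 1*(-1728)) = 2 + (-2222 + 1728) = 2 - 494 = -492)
M/220 - 229/925 = -492/220 - 229/925 = -492*1/220 - 229*1/925 = -123/55 - 229/925 = -25274/10175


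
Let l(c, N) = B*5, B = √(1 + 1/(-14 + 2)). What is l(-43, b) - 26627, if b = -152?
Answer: -26627 + 5*√33/6 ≈ -26622.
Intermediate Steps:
B = √33/6 (B = √(1 + 1/(-12)) = √(1 - 1/12) = √(11/12) = √33/6 ≈ 0.95743)
l(c, N) = 5*√33/6 (l(c, N) = (√33/6)*5 = 5*√33/6)
l(-43, b) - 26627 = 5*√33/6 - 26627 = -26627 + 5*√33/6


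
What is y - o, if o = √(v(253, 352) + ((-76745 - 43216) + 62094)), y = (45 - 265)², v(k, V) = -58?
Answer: 48400 - 5*I*√2317 ≈ 48400.0 - 240.68*I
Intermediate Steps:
y = 48400 (y = (-220)² = 48400)
o = 5*I*√2317 (o = √(-58 + ((-76745 - 43216) + 62094)) = √(-58 + (-119961 + 62094)) = √(-58 - 57867) = √(-57925) = 5*I*√2317 ≈ 240.68*I)
y - o = 48400 - 5*I*√2317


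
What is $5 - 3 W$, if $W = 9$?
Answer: $-22$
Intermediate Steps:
$5 - 3 W = 5 - 27 = -22$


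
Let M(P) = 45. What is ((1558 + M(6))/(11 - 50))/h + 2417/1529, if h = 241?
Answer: 20266396/14371071 ≈ 1.4102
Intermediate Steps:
((1558 + M(6))/(11 - 50))/h + 2417/1529 = ((1558 + 45)/(11 - 50))/241 + 2417/1529 = (1603/(-39))*(1/241) + 2417*(1/1529) = (1603*(-1/39))*(1/241) + 2417/1529 = -1603/39*1/241 + 2417/1529 = -1603/9399 + 2417/1529 = 20266396/14371071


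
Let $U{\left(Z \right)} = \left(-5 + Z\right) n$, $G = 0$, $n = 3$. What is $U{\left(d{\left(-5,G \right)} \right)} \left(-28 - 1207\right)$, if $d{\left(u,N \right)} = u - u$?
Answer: $18525$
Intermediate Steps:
$d{\left(u,N \right)} = 0$
$U{\left(Z \right)} = -15 + 3 Z$ ($U{\left(Z \right)} = \left(-5 + Z\right) 3 = -15 + 3 Z$)
$U{\left(d{\left(-5,G \right)} \right)} \left(-28 - 1207\right) = \left(-15 + 3 \cdot 0\right) \left(-28 - 1207\right) = \left(-15 + 0\right) \left(-1235\right) = \left(-15\right) \left(-1235\right) = 18525$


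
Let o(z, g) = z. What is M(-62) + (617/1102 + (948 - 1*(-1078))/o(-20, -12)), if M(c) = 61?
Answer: -109484/2755 ≈ -39.740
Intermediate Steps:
M(-62) + (617/1102 + (948 - 1*(-1078))/o(-20, -12)) = 61 + (617/1102 + (948 - 1*(-1078))/(-20)) = 61 + (617*(1/1102) + (948 + 1078)*(-1/20)) = 61 + (617/1102 + 2026*(-1/20)) = 61 + (617/1102 - 1013/10) = 61 - 277539/2755 = -109484/2755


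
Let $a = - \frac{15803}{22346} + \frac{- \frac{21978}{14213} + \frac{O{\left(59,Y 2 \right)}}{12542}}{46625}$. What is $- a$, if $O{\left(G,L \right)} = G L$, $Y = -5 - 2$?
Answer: $\frac{65675316697310047}{92862676341116750} \approx 0.70723$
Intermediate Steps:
$Y = -7$ ($Y = -5 - 2 = -7$)
$a = - \frac{65675316697310047}{92862676341116750}$ ($a = - \frac{15803}{22346} + \frac{- \frac{21978}{14213} + \frac{59 \left(\left(-7\right) 2\right)}{12542}}{46625} = \left(-15803\right) \frac{1}{22346} + \left(\left(-21978\right) \frac{1}{14213} + 59 \left(-14\right) \frac{1}{12542}\right) \frac{1}{46625} = - \frac{15803}{22346} + \left(- \frac{21978}{14213} - \frac{413}{6271}\right) \frac{1}{46625} = - \frac{15803}{22346} - \frac{143694007}{4155673334875} = - \frac{65675316697310047}{92862676341116750} \approx -0.70723$)
$- a = \left(-1\right) \left(- \frac{65675316697310047}{92862676341116750}\right) = \frac{65675316697310047}{92862676341116750}$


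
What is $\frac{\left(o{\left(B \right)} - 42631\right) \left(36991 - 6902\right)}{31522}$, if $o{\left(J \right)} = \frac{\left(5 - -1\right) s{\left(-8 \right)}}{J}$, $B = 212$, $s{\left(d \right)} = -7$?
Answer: $- \frac{135969392723}{3341332} \approx -40693.0$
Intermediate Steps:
$o{\left(J \right)} = - \frac{42}{J}$ ($o{\left(J \right)} = \frac{\left(5 - -1\right) \left(-7\right)}{J} = \frac{\left(5 + 1\right) \left(-7\right)}{J} = \frac{6 \left(-7\right)}{J} = - \frac{42}{J}$)
$\frac{\left(o{\left(B \right)} - 42631\right) \left(36991 - 6902\right)}{31522} = \frac{\left(- \frac{42}{212} - 42631\right) \left(36991 - 6902\right)}{31522} = \left(\left(-42\right) \frac{1}{212} - 42631\right) 30089 \cdot \frac{1}{31522} = \left(- \frac{21}{106} - 42631\right) 30089 \cdot \frac{1}{31522} = \left(- \frac{4518907}{106}\right) 30089 \cdot \frac{1}{31522} = \left(- \frac{135969392723}{106}\right) \frac{1}{31522} = - \frac{135969392723}{3341332}$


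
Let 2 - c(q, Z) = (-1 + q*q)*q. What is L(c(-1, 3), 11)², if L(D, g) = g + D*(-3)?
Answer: 25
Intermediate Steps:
c(q, Z) = 2 - q*(-1 + q²) (c(q, Z) = 2 - (-1 + q*q)*q = 2 - (-1 + q²)*q = 2 - q*(-1 + q²))
L(D, g) = g - 3*D
L(c(-1, 3), 11)² = (11 - 3*(2 - 1 - 1*(-1)³))² = (11 - 3*(2 - 1 - 1*(-1)))² = (11 - 3*(2 - 1 + 1))² = (11 - 3*2)² = (11 - 6)² = 5² = 25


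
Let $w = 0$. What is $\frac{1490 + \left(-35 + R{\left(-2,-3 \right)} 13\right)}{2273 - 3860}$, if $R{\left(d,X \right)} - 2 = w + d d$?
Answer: $- \frac{511}{529} \approx -0.96597$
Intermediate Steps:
$R{\left(d,X \right)} = 2 + d^{2}$ ($R{\left(d,X \right)} = 2 + \left(0 + d d\right) = 2 + \left(0 + d^{2}\right) = 2 + d^{2}$)
$\frac{1490 + \left(-35 + R{\left(-2,-3 \right)} 13\right)}{2273 - 3860} = \frac{1490 - \left(35 - \left(2 + \left(-2\right)^{2}\right) 13\right)}{2273 - 3860} = \frac{1490 - \left(35 - \left(2 + 4\right) 13\right)}{-1587} = \left(1490 + \left(-35 + 6 \cdot 13\right)\right) \left(- \frac{1}{1587}\right) = \left(1490 + \left(-35 + 78\right)\right) \left(- \frac{1}{1587}\right) = \left(1490 + 43\right) \left(- \frac{1}{1587}\right) = 1533 \left(- \frac{1}{1587}\right) = - \frac{511}{529}$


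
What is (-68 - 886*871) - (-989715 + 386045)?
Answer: -168104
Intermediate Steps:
(-68 - 886*871) - (-989715 + 386045) = (-68 - 771706) - 1*(-603670) = -771774 + 603670 = -168104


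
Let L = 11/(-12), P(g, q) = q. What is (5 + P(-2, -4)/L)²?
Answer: 10609/121 ≈ 87.678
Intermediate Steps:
L = -11/12 (L = 11*(-1/12) = -11/12 ≈ -0.91667)
(5 + P(-2, -4)/L)² = (5 - 4/(-11/12))² = (5 - 4*(-12/11))² = (5 + 48/11)² = (103/11)² = 10609/121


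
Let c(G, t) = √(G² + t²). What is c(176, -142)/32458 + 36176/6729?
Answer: 36176/6729 + √12785/16229 ≈ 5.3831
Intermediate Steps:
c(176, -142)/32458 + 36176/6729 = √(176² + (-142)²)/32458 + 36176/6729 = √(30976 + 20164)*(1/32458) + 36176*(1/6729) = √51140*(1/32458) + 36176/6729 = (2*√12785)*(1/32458) + 36176/6729 = √12785/16229 + 36176/6729 = 36176/6729 + √12785/16229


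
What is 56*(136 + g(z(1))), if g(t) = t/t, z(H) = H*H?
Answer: 7672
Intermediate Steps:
z(H) = H**2
g(t) = 1
56*(136 + g(z(1))) = 56*(136 + 1) = 56*137 = 7672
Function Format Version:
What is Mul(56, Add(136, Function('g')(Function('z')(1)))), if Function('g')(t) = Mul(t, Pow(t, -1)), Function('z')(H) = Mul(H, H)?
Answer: 7672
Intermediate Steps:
Function('z')(H) = Pow(H, 2)
Function('g')(t) = 1
Mul(56, Add(136, Function('g')(Function('z')(1)))) = Mul(56, Add(136, 1)) = Mul(56, 137) = 7672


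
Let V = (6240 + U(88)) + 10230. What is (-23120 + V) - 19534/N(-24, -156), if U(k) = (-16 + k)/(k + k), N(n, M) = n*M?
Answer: -137035813/20592 ≈ -6654.8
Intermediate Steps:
N(n, M) = M*n
U(k) = (-16 + k)/(2*k) (U(k) = (-16 + k)/((2*k)) = (-16 + k)*(1/(2*k)) = (-16 + k)/(2*k))
V = 362349/22 (V = (6240 + (½)*(-16 + 88)/88) + 10230 = (6240 + (½)*(1/88)*72) + 10230 = (6240 + 9/22) + 10230 = 137289/22 + 10230 = 362349/22 ≈ 16470.)
(-23120 + V) - 19534/N(-24, -156) = (-23120 + 362349/22) - 19534/((-156*(-24))) = -146291/22 - 19534/3744 = -146291/22 - 19534*1/3744 = -146291/22 - 9767/1872 = -137035813/20592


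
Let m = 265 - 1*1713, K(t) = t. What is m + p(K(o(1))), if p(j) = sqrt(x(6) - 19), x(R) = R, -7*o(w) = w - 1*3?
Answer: -1448 + I*sqrt(13) ≈ -1448.0 + 3.6056*I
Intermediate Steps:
o(w) = 3/7 - w/7 (o(w) = -(w - 1*3)/7 = -(w - 3)/7 = -(-3 + w)/7 = 3/7 - w/7)
p(j) = I*sqrt(13) (p(j) = sqrt(6 - 19) = sqrt(-13) = I*sqrt(13))
m = -1448 (m = 265 - 1713 = -1448)
m + p(K(o(1))) = -1448 + I*sqrt(13)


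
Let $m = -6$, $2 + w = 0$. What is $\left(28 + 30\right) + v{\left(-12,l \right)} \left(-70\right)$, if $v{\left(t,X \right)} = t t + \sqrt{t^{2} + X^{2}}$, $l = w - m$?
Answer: $-10022 - 280 \sqrt{10} \approx -10907.0$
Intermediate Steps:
$w = -2$ ($w = -2 + 0 = -2$)
$l = 4$ ($l = -2 - -6 = -2 + 6 = 4$)
$v{\left(t,X \right)} = t^{2} + \sqrt{X^{2} + t^{2}}$
$\left(28 + 30\right) + v{\left(-12,l \right)} \left(-70\right) = \left(28 + 30\right) + \left(\left(-12\right)^{2} + \sqrt{4^{2} + \left(-12\right)^{2}}\right) \left(-70\right) = 58 + \left(144 + \sqrt{16 + 144}\right) \left(-70\right) = 58 + \left(144 + \sqrt{160}\right) \left(-70\right) = 58 + \left(144 + 4 \sqrt{10}\right) \left(-70\right) = 58 - \left(10080 + 280 \sqrt{10}\right) = -10022 - 280 \sqrt{10}$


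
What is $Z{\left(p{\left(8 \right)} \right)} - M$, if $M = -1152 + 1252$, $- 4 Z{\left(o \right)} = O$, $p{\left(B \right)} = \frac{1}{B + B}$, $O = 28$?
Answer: $-107$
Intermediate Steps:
$p{\left(B \right)} = \frac{1}{2 B}$
$Z{\left(o \right)} = -7$ ($Z{\left(o \right)} = \left(- \frac{1}{4}\right) 28 = -7$)
$M = 100$
$Z{\left(p{\left(8 \right)} \right)} - M = -7 - 100 = -107$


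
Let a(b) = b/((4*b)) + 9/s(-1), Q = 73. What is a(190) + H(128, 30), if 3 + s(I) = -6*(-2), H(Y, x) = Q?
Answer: 297/4 ≈ 74.250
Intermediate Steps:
H(Y, x) = 73
s(I) = 9 (s(I) = -3 - 6*(-2) = -3 + 12 = 9)
a(b) = 5/4 (a(b) = b/((4*b)) + 9/9 = b*(1/(4*b)) + 9*(⅑) = ¼ + 1 = 5/4)
a(190) + H(128, 30) = 5/4 + 73 = 297/4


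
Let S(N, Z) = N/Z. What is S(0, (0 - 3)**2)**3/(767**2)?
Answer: 0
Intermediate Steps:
S(0, (0 - 3)**2)**3/(767**2) = (0/((0 - 3)**2))**3/(767**2) = (0/((-3)**2))**3/588289 = (0/9)**3*(1/588289) = (0*(1/9))**3*(1/588289) = 0**3*(1/588289) = 0*(1/588289) = 0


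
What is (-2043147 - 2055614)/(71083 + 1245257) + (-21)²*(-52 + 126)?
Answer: 42953340799/1316340 ≈ 32631.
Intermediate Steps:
(-2043147 - 2055614)/(71083 + 1245257) + (-21)²*(-52 + 126) = -4098761/1316340 + 441*74 = -4098761*1/1316340 + 32634 = -4098761/1316340 + 32634 = 42953340799/1316340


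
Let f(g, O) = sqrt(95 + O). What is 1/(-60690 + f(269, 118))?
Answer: -20230/1227758629 - sqrt(213)/3683275887 ≈ -1.6481e-5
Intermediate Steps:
1/(-60690 + f(269, 118)) = 1/(-60690 + sqrt(95 + 118)) = 1/(-60690 + sqrt(213))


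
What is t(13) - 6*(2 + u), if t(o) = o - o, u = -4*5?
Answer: 108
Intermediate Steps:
u = -20
t(o) = 0
t(13) - 6*(2 + u) = 0 - 6*(2 - 20) = 0 - 6*(-18) = 0 + 108 = 108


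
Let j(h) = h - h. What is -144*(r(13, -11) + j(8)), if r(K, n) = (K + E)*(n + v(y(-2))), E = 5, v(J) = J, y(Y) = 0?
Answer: 28512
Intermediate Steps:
r(K, n) = n*(5 + K) (r(K, n) = (K + 5)*(n + 0) = (5 + K)*n = n*(5 + K))
j(h) = 0
-144*(r(13, -11) + j(8)) = -144*(-11*(5 + 13) + 0) = -144*(-11*18 + 0) = -144*(-198 + 0) = -144*(-198) = 28512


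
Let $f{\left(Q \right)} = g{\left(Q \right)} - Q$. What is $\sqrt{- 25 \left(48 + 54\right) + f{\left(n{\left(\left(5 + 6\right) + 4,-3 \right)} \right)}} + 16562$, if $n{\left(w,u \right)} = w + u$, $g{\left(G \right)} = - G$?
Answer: $16562 + 3 i \sqrt{286} \approx 16562.0 + 50.735 i$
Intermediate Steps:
$n{\left(w,u \right)} = u + w$
$f{\left(Q \right)} = - 2 Q$ ($f{\left(Q \right)} = - Q - Q = - 2 Q$)
$\sqrt{- 25 \left(48 + 54\right) + f{\left(n{\left(\left(5 + 6\right) + 4,-3 \right)} \right)}} + 16562 = \sqrt{- 25 \left(48 + 54\right) - 2 \left(-3 + \left(\left(5 + 6\right) + 4\right)\right)} + 16562 = \sqrt{\left(-25\right) 102 - 2 \left(-3 + \left(11 + 4\right)\right)} + 16562 = \sqrt{-2550 - 2 \left(-3 + 15\right)} + 16562 = \sqrt{-2550 - 24} + 16562 = \sqrt{-2574} + 16562 = 3 i \sqrt{286} + 16562 = 16562 + 3 i \sqrt{286}$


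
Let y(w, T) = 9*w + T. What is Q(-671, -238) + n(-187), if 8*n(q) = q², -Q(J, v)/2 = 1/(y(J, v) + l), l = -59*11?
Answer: 121097655/27704 ≈ 4371.1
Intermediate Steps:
y(w, T) = T + 9*w
l = -649
Q(J, v) = -2/(-649 + v + 9*J) (Q(J, v) = -2/((v + 9*J) - 649) = -2/(-649 + v + 9*J))
n(q) = q²/8
Q(-671, -238) + n(-187) = -2/(-649 - 238 + 9*(-671)) + (⅛)*(-187)² = -2/(-649 - 238 - 6039) + (⅛)*34969 = -2/(-6926) + 34969/8 = -2*(-1/6926) + 34969/8 = 1/3463 + 34969/8 = 121097655/27704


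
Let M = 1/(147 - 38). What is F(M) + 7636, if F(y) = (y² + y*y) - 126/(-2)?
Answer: 91471821/11881 ≈ 7699.0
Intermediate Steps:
M = 1/109 ≈ 0.0091743
F(y) = 63 + 2*y² (F(y) = (y² + y²) - 126*(-½) = 2*y² + 63 = 63 + 2*y²)
F(M) + 7636 = (63 + 2*(1/109)²) + 7636 = (63 + 2*(1/11881)) + 7636 = (63 + 2/11881) + 7636 = 748505/11881 + 7636 = 91471821/11881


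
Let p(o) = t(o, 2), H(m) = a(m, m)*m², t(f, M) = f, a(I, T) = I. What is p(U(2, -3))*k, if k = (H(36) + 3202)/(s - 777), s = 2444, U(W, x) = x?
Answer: -149574/1667 ≈ -89.726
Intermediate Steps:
H(m) = m³ (H(m) = m*m² = m³)
p(o) = o
k = 49858/1667 (k = (36³ + 3202)/(2444 - 777) = (46656 + 3202)/1667 = 49858*(1/1667) = 49858/1667 ≈ 29.909)
p(U(2, -3))*k = -3*49858/1667 = -149574/1667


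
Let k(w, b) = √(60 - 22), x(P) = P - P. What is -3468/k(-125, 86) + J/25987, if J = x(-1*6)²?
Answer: -1734*√38/19 ≈ -562.58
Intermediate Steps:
x(P) = 0
k(w, b) = √38
J = 0 (J = 0² = 0)
-3468/k(-125, 86) + J/25987 = -3468*√38/38 + 0/25987 = -1734*√38/19 + 0*(1/25987) = -1734*√38/19 + 0 = -1734*√38/19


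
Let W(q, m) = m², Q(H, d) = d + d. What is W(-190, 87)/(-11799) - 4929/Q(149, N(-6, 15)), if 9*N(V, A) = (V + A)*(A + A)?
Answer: -2170793/26220 ≈ -82.792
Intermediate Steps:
N(V, A) = 2*A*(A + V)/9 (N(V, A) = ((V + A)*(A + A))/9 = ((A + V)*(2*A))/9 = (2*A*(A + V))/9 = 2*A*(A + V)/9)
Q(H, d) = 2*d
W(-190, 87)/(-11799) - 4929/Q(149, N(-6, 15)) = 87²/(-11799) - 4929*3/(20*(15 - 6)) = 7569*(-1/11799) - 4929/(2*((2/9)*15*9)) = -841/1311 - 4929/(2*30) = -841/1311 - 4929/60 = -841/1311 - 4929*1/60 = -841/1311 - 1643/20 = -2170793/26220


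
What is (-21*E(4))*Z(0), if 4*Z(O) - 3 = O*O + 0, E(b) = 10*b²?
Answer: -2520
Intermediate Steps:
Z(O) = ¾ + O²/4 (Z(O) = ¾ + (O*O + 0)/4 = ¾ + (O² + 0)/4 = ¾ + O²/4)
(-21*E(4))*Z(0) = (-210*4²)*(¾ + (¼)*0²) = (-210*16)*(¾ + (¼)*0) = (-21*160)*(¾ + 0) = -3360*¾ = -2520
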